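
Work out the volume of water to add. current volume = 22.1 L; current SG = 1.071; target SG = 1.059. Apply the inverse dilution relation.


V_water = V·((SG_curr − 1)/(SG_target − 1) − 1)
V_water = 22.1·((1.071 − 1)/(1.059 − 1) − 1)

4.4949 L


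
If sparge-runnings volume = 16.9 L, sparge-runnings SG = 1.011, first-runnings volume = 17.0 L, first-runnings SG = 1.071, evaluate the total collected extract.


total = Σ (SG_i − 1)·1000·V_i
first = (1.071 − 1)·1000·17.0 = 1207.0000
sparge = (1.011 − 1)·1000·16.9 = 185.9000
total = 1207.0000 + 185.9000

1392.9000 gravity·L


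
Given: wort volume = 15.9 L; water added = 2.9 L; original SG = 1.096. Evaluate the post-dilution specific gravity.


SG_new = 1 + (SG_old − 1)·V_old/(V_old + V_water)
pts = (1.096 − 1)·1000·15.9/(15.9 + 2.9) = 81.1915
SG_new = 1 + 81.1915/1000

1.0812


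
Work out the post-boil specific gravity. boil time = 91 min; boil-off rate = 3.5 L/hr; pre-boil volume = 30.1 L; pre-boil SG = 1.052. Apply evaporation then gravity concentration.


V_post = V_pre − rate·(t/60);  SG_post = 1 + (SG_pre−1)·V_pre/V_post
V_post = 30.1 − 3.5·(91/60) = 24.7917
SG_post = 1 + (1.052 − 1)·30.1/24.7917

1.0631


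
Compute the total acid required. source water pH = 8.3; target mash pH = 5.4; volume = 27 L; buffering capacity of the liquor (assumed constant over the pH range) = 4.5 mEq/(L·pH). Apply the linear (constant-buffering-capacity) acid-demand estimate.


acid = buffering capacity · (pH_source − pH_target) · V
acid = 4.5 · (8.3 − 5.4) · 27

352.3500 mEq


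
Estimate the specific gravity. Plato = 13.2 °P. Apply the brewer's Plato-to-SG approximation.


SG = 259/(259 − P)
SG = 259/(259 − 13.2)

1.0537


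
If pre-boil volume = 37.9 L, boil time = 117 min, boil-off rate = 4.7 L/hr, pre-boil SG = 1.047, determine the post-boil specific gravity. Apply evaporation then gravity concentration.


V_post = V_pre − rate·(t/60);  SG_post = 1 + (SG_pre−1)·V_pre/V_post
V_post = 37.9 − 4.7·(117/60) = 28.7350
SG_post = 1 + (1.047 − 1)·37.9/28.7350

1.0620


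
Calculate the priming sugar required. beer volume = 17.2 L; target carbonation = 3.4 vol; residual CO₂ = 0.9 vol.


sugar = (target − residual)·4.0·V
sugar = (3.4 − 0.9)·4.0·17.2

172.0000 g


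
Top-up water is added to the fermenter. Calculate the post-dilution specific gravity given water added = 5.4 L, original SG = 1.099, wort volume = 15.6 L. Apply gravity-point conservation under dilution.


SG_new = 1 + (SG_old − 1)·V_old/(V_old + V_water)
pts = (1.099 − 1)·1000·15.6/(15.6 + 5.4) = 73.5429
SG_new = 1 + 73.5429/1000

1.0735


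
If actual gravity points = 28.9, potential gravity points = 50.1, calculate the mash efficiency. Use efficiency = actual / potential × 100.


efficiency = 28.9 / 50.1 × 100

57.6846 %


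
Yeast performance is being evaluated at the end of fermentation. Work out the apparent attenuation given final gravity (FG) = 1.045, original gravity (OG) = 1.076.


AA = (OG − FG)/(OG − 1) · 100
AA = (1.076 − 1.045)/(1.076 − 1) · 100

40.7895 %


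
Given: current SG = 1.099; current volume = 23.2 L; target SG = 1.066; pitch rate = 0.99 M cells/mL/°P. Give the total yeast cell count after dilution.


V_w = V·((SG_c−1)/(SG_t−1)−1);  °P = 259 − 259/SG_t;  cells = rate·(V+V_w)·°P
V_w = 23.2·((1.099−1)/(1.066−1)−1) = 11.6000
V_final = 23.2 + 11.6000 = 34.8000
°P = 259 − 259/1.066 = 16.0356
cells = 0.99·34.8000·16.0356

552.4601 billion cells


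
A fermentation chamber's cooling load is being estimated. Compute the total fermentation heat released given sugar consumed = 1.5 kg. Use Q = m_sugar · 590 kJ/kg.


Q = 1.5 · 590

885.0000 kJ


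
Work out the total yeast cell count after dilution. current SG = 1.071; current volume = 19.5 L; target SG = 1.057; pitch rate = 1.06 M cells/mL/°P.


V_w = V·((SG_c−1)/(SG_t−1)−1);  °P = 259 − 259/SG_t;  cells = rate·(V+V_w)·°P
V_w = 19.5·((1.071−1)/(1.057−1)−1) = 4.7895
V_final = 19.5 + 4.7895 = 24.2895
°P = 259 − 259/1.057 = 13.9669
cells = 1.06·24.2895·13.9669

359.6032 billion cells


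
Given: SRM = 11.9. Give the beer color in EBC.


EBC = SRM · 1.97
EBC = 11.9 · 1.97

23.4430 EBC


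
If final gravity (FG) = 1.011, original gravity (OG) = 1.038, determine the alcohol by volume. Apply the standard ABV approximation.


ABV = (OG − FG) · 131.25
ABV = (1.038 − 1.011) · 131.25

3.5438 % ABV


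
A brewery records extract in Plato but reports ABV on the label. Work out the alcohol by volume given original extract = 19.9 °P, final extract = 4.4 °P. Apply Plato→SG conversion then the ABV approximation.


SG = 259/(259 − P);  ABV = (OG − FG)·131.25
OG = 259/(259 − 19.9) = 1.0832
FG = 259/(259 − 4.4) = 1.0173
ABV = (1.0832 − 1.0173)·131.25

8.6555 % ABV


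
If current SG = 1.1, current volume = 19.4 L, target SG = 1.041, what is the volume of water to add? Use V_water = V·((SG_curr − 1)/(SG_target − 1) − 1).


V_water = 19.4·((1.1 − 1)/(1.041 − 1) − 1)

27.9171 L


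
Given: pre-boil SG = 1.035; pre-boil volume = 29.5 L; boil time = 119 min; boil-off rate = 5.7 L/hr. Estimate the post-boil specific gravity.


V_post = V_pre − rate·(t/60);  SG_post = 1 + (SG_pre−1)·V_pre/V_post
V_post = 29.5 − 5.7·(119/60) = 18.1950
SG_post = 1 + (1.035 − 1)·29.5/18.1950

1.0567


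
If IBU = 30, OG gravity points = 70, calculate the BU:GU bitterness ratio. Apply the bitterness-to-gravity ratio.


BU:GU = IBU / OG_points
BU:GU = 30 / 70

0.4286


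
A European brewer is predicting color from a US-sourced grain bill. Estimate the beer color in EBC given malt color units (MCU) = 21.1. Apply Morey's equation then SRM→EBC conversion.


SRM = 1.4922·MCU^0.6859;  EBC = SRM·1.97
SRM = 1.4922·21.1^0.6859 = 12.0824
EBC = 12.0824·1.97

23.8023 EBC


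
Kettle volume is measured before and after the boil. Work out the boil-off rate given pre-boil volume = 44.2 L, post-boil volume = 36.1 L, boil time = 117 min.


rate = (V_pre − V_post) / (t_min/60)
rate = (44.2 − 36.1) / (117/60)

4.1538 L/hr


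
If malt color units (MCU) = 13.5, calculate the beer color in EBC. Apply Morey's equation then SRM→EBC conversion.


SRM = 1.4922·MCU^0.6859;  EBC = SRM·1.97
SRM = 1.4922·13.5^0.6859 = 8.8945
EBC = 8.8945·1.97

17.5222 EBC


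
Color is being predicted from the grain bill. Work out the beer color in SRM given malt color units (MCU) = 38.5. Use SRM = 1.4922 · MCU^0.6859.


SRM = 1.4922 · 38.5^0.6859

18.2513 SRM


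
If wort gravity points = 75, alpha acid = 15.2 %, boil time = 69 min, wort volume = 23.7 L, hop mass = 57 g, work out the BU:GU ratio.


U = 1.65·0.000125^(GP/1000)·(1−e^(−0.04t))/4.15;  IBU = (α/100)·m·U·1000/V;  BU:GU = IBU/GP
U = 1.65·0.000125^(75/1000)·(1−e^(−0.04·69))/4.15 = 0.1898
IBU = (15.2/100)·57·0.1898·1000/23.7 = 69.3871
BU:GU = 69.3871/75

0.9252


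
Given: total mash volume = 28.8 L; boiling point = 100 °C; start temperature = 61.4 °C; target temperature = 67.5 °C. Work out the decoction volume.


V_dec = V_total·(T_target − T_start)/(T_boil − T_start)
V_dec = 28.8·(67.5 − 61.4)/(100 − 61.4)

4.5513 L


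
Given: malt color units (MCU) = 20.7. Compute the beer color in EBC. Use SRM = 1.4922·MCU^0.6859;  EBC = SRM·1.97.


SRM = 1.4922·20.7^0.6859 = 11.9248
EBC = 11.9248·1.97

23.4919 EBC


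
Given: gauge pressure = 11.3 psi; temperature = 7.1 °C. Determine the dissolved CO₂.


vols = (P + 14.695)·(0.01821 + 0.09011·e^(−0.04·T))
vols = (11.3 + 14.695)·(0.01821 + 0.09011·e^(−0.04·7.1))

2.2367 volumes


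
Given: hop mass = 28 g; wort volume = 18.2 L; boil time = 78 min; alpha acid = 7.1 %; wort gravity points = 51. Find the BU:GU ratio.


U = 1.65·0.000125^(GP/1000)·(1−e^(−0.04t))/4.15;  IBU = (α/100)·m·U·1000/V;  BU:GU = IBU/GP
U = 1.65·0.000125^(51/1000)·(1−e^(−0.04·78))/4.15 = 0.2403
IBU = (7.1/100)·28·0.2403·1000/18.2 = 26.2488
BU:GU = 26.2488/51

0.5147


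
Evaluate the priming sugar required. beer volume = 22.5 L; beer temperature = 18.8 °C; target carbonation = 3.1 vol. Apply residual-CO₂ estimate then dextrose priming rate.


residual = 14.695·(0.01821 + 0.09011·e^(−0.04·T));  sugar = (target − residual)·4.0·V
residual = 14.695·(0.01821 + 0.09011·e^(−0.04·18.8)) = 0.8918
sugar = (3.1 − 0.8918)·4.0·22.5

198.7346 g


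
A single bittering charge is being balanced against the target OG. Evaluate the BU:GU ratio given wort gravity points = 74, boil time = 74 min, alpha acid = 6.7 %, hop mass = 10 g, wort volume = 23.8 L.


U = 1.65·0.000125^(GP/1000)·(1−e^(−0.04t))/4.15;  IBU = (α/100)·m·U·1000/V;  BU:GU = IBU/GP
U = 1.65·0.000125^(74/1000)·(1−e^(−0.04·74))/4.15 = 0.1939
IBU = (6.7/100)·10·0.1939·1000/23.8 = 5.4575
BU:GU = 5.4575/74

0.0738


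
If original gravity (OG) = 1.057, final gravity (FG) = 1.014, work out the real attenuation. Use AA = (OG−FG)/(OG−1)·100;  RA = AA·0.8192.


AA = (1.057 − 1.014)/(1.057 − 1)·100 = 75.4386
RA = 75.4386·0.8192

61.7993 %


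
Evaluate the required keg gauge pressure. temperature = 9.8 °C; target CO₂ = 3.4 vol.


psi = vols/(0.01821 + 0.09011·e^(−0.04·T)) − 14.695
psi = 3.4/(0.01821 + 0.09011·e^(−0.04·9.8)) − 14.695

28.2898 psi


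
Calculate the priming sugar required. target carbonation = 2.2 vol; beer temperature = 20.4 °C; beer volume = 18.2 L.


residual = 14.695·(0.01821 + 0.09011·e^(−0.04·T));  sugar = (target − residual)·4.0·V
residual = 14.695·(0.01821 + 0.09011·e^(−0.04·20.4)) = 0.8531
sugar = (2.2 − 0.8531)·4.0·18.2

98.0515 g


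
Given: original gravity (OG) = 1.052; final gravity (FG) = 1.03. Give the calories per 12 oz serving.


ABW = (OG−FG)·131.25·0.79/FG;  °P = 259 − 259/SG (for OG→OE and FG→AE);  RE = 0.1808·OE + 0.8192·AE;  Cal = (6.9·ABW + 4·(RE−0.1))·FG·3.55
ABW = (1.052 − 1.03)·131.25·0.79/1.03 = 2.2147
OE = 259 − 259/1.052 = 12.8023 °P
AE = 259 − 259/1.03 = 7.5437 °P
RE = 0.1808·12.8023 + 0.8192·7.5437 = 8.4944 °P
Cal = (6.9·2.2147 + 4·(8.4944−0.1))·1.03·3.55

178.6533 kcal


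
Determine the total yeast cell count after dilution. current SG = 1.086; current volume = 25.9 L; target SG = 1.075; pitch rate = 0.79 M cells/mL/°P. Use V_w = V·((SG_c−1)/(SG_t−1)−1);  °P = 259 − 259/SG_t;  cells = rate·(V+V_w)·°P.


V_w = 25.9·((1.086−1)/(1.075−1)−1) = 3.7987
V_final = 25.9 + 3.7987 = 29.6987
°P = 259 − 259/1.075 = 18.0698
cells = 0.79·29.6987·18.0698

423.9519 billion cells


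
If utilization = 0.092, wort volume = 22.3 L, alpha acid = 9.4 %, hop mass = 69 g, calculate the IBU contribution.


IBU = (α/100)·mass·U·1000 / V
IBU = (9.4/100)·69·0.092·1000 / 22.3

26.7584 IBU


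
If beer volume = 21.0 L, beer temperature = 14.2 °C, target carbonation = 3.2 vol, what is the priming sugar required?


residual = 14.695·(0.01821 + 0.09011·e^(−0.04·T));  sugar = (target − residual)·4.0·V
residual = 14.695·(0.01821 + 0.09011·e^(−0.04·14.2)) = 1.0179
sugar = (3.2 − 1.0179)·4.0·21.0

183.2926 g


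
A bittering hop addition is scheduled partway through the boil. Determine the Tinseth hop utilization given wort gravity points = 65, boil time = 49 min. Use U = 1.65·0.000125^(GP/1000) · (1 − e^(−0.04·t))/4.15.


bigness = 1.65·0.000125^(65/1000) = 0.9200
boil_factor = (1 − e^(−0.04·49))/4.15 = 0.2070
U = 0.9200 · 0.2070

0.1905


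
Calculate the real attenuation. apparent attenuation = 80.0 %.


RA = AA · 0.8192
RA = 80.0 · 0.8192

65.5360 %


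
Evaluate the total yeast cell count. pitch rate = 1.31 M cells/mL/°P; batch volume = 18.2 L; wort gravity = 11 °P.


cells (billions) = rate · V_L · °P
cells = 1.31 · 18.2 · 11

262.2620 billion cells


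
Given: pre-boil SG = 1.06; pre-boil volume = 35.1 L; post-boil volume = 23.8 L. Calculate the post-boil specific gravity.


SG_post = 1 + (SG_pre − 1)·V_pre/V_post
pts_pre = (1.06 − 1)·1000 = 60.0000
pts_post = 60.0000·35.1/23.8 = 88.4874
SG_post = 1 + 88.4874/1000

1.0885


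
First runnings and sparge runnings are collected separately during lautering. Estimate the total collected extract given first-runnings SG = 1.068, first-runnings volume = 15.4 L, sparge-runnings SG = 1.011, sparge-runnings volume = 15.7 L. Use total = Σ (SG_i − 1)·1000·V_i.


first = (1.068 − 1)·1000·15.4 = 1047.2000
sparge = (1.011 − 1)·1000·15.7 = 172.7000
total = 1047.2000 + 172.7000

1219.9000 gravity·L


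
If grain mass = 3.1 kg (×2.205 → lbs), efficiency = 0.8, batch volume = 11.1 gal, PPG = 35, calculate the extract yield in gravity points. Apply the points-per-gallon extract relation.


points = lbs × PPG × eff / vol
lbs = 3.1 × 2.205 = 6.8355
points = 6.8355 × 35 × 0.8 / 11.1

17.2427 points


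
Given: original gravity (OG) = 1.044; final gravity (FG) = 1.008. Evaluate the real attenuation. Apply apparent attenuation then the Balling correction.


AA = (OG−FG)/(OG−1)·100;  RA = AA·0.8192
AA = (1.044 − 1.008)/(1.044 − 1)·100 = 81.8182
RA = 81.8182·0.8192

67.0255 %


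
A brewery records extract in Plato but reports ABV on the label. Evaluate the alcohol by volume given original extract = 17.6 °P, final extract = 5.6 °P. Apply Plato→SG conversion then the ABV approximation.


SG = 259/(259 − P);  ABV = (OG − FG)·131.25
OG = 259/(259 − 17.6) = 1.0729
FG = 259/(259 − 5.6) = 1.0221
ABV = (1.0729 − 1.0221)·131.25

6.6686 % ABV


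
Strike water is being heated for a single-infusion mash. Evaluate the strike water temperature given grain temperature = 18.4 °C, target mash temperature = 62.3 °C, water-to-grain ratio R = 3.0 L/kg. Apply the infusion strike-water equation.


T_strike = (0.41/R)·(T_mash − T_grain) + T_mash
T_strike = (0.41/3.0)·(62.3 − 18.4) + 62.3

68.2997 °C


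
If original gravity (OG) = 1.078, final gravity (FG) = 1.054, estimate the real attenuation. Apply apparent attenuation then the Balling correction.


AA = (OG−FG)/(OG−1)·100;  RA = AA·0.8192
AA = (1.078 − 1.054)/(1.078 − 1)·100 = 30.7692
RA = 30.7692·0.8192

25.2062 %


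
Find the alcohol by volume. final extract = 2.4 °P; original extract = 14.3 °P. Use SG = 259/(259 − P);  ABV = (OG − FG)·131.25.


OG = 259/(259 − 14.3) = 1.0584
FG = 259/(259 − 2.4) = 1.0094
ABV = (1.0584 − 1.0094)·131.25

6.4425 % ABV


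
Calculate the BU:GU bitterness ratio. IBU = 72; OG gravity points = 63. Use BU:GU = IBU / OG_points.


BU:GU = 72 / 63

1.1429


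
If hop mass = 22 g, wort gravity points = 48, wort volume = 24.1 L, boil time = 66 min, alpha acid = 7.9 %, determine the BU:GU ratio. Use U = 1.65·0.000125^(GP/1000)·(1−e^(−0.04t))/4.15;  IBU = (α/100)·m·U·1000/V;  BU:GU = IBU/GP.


U = 1.65·0.000125^(48/1000)·(1−e^(−0.04·66))/4.15 = 0.2398
IBU = (7.9/100)·22·0.2398·1000/24.1 = 17.2969
BU:GU = 17.2969/48

0.3604


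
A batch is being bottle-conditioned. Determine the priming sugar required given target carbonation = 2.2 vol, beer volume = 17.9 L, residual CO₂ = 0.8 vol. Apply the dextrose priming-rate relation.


sugar = (target − residual)·4.0·V
sugar = (2.2 − 0.8)·4.0·17.9

100.2400 g


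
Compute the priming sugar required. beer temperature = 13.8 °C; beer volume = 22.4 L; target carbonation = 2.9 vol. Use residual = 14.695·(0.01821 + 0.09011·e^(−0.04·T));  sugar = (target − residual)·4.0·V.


residual = 14.695·(0.01821 + 0.09011·e^(−0.04·13.8)) = 1.0300
sugar = (2.9 − 1.0300)·4.0·22.4

167.5478 g


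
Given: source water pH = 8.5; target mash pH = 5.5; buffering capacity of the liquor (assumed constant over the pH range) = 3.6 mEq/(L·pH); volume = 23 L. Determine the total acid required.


acid = buffering capacity · (pH_source − pH_target) · V
acid = 3.6 · (8.5 − 5.5) · 23

248.4000 mEq


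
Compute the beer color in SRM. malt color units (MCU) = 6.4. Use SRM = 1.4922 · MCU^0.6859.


SRM = 1.4922 · 6.4^0.6859

5.3307 SRM


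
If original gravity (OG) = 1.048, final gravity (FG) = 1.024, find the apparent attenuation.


AA = (OG − FG)/(OG − 1) · 100
AA = (1.048 − 1.024)/(1.048 − 1) · 100

50.0000 %


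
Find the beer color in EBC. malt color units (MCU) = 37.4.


SRM = 1.4922·MCU^0.6859;  EBC = SRM·1.97
SRM = 1.4922·37.4^0.6859 = 17.8920
EBC = 17.8920·1.97

35.2473 EBC


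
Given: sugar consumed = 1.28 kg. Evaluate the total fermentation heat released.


Q = m_sugar · 590 kJ/kg
Q = 1.28 · 590

755.2000 kJ


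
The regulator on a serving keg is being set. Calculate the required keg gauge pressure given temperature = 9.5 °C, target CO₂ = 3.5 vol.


psi = vols/(0.01821 + 0.09011·e^(−0.04·T)) − 14.695
psi = 3.5/(0.01821 + 0.09011·e^(−0.04·9.5)) − 14.695

29.1467 psi


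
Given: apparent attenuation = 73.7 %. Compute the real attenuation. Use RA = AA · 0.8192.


RA = 73.7 · 0.8192

60.3750 %


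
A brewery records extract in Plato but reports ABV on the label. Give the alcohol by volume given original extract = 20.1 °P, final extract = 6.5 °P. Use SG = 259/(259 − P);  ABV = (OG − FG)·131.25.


OG = 259/(259 − 20.1) = 1.0841
FG = 259/(259 − 6.5) = 1.0257
ABV = (1.0841 − 1.0257)·131.25

7.6641 % ABV


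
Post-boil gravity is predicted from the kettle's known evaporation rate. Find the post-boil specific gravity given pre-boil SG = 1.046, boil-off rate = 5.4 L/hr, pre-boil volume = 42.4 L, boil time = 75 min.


V_post = V_pre − rate·(t/60);  SG_post = 1 + (SG_pre−1)·V_pre/V_post
V_post = 42.4 − 5.4·(75/60) = 35.6500
SG_post = 1 + (1.046 − 1)·42.4/35.6500

1.0547


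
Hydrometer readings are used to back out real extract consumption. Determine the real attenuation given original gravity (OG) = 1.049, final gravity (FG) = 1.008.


AA = (OG−FG)/(OG−1)·100;  RA = AA·0.8192
AA = (1.049 − 1.008)/(1.049 − 1)·100 = 83.6735
RA = 83.6735·0.8192

68.5453 %


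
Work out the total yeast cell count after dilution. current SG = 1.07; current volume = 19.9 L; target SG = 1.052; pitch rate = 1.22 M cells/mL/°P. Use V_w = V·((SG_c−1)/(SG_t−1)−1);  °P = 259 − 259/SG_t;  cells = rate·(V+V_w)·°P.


V_w = 19.9·((1.07−1)/(1.052−1)−1) = 6.8885
V_final = 19.9 + 6.8885 = 26.7885
°P = 259 − 259/1.052 = 12.8023
cells = 1.22·26.7885·12.8023

418.4032 billion cells


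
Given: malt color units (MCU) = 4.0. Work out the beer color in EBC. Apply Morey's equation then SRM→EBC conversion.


SRM = 1.4922·MCU^0.6859;  EBC = SRM·1.97
SRM = 1.4922·4.0^0.6859 = 3.8617
EBC = 3.8617·1.97

7.6076 EBC


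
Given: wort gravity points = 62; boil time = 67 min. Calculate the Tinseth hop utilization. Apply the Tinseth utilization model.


U = 1.65·0.000125^(GP/1000) · (1 − e^(−0.04·t))/4.15
bigness = 1.65·0.000125^(62/1000) = 0.9451
boil_factor = (1 − e^(−0.04·67))/4.15 = 0.2244
U = 0.9451 · 0.2244

0.2121


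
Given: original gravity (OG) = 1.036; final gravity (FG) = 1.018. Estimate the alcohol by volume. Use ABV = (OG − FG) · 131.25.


ABV = (1.036 − 1.018) · 131.25

2.3625 % ABV


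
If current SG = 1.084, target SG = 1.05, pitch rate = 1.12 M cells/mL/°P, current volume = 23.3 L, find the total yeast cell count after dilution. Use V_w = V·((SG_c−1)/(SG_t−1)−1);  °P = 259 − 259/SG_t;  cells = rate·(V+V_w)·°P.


V_w = 23.3·((1.084−1)/(1.05−1)−1) = 15.8440
V_final = 23.3 + 15.8440 = 39.1440
°P = 259 − 259/1.05 = 12.3333
cells = 1.12·39.1440·12.3333

540.7091 billion cells


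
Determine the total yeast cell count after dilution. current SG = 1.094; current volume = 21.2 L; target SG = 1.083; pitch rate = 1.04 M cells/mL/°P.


V_w = V·((SG_c−1)/(SG_t−1)−1);  °P = 259 − 259/SG_t;  cells = rate·(V+V_w)·°P
V_w = 21.2·((1.094−1)/(1.083−1)−1) = 2.8096
V_final = 21.2 + 2.8096 = 24.0096
°P = 259 − 259/1.083 = 19.8495
cells = 1.04·24.0096·19.8495

495.6423 billion cells


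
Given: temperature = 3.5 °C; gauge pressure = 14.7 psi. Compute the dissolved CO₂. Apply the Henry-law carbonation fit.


vols = (P + 14.695)·(0.01821 + 0.09011·e^(−0.04·T))
vols = (14.7 + 14.695)·(0.01821 + 0.09011·e^(−0.04·3.5))

2.8380 volumes


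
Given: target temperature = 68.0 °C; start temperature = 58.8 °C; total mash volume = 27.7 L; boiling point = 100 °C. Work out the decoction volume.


V_dec = V_total·(T_target − T_start)/(T_boil − T_start)
V_dec = 27.7·(68.0 − 58.8)/(100 − 58.8)

6.1854 L


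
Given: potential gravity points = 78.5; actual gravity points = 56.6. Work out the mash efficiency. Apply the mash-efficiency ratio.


efficiency = actual / potential × 100
efficiency = 56.6 / 78.5 × 100

72.1019 %


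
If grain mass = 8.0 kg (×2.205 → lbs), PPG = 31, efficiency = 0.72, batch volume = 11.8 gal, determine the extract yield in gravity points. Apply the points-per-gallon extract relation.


points = lbs × PPG × eff / vol
lbs = 8.0 × 2.205 = 17.6400
points = 17.6400 × 31 × 0.72 / 11.8

33.3665 points


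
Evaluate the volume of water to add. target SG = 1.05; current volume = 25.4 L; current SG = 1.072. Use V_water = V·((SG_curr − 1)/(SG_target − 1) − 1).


V_water = 25.4·((1.072 − 1)/(1.05 − 1) − 1)

11.1760 L


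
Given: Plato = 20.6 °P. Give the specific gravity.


SG = 259/(259 − P)
SG = 259/(259 − 20.6)

1.0864


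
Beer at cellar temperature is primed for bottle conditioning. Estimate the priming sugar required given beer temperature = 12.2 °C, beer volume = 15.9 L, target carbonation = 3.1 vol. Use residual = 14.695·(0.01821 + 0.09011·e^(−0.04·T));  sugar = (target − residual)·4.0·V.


residual = 14.695·(0.01821 + 0.09011·e^(−0.04·12.2)) = 1.0804
sugar = (3.1 − 1.0804)·4.0·15.9

128.4441 g


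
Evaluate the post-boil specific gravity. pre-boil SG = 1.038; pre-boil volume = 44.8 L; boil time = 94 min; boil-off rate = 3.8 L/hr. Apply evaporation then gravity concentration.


V_post = V_pre − rate·(t/60);  SG_post = 1 + (SG_pre−1)·V_pre/V_post
V_post = 44.8 − 3.8·(94/60) = 38.8467
SG_post = 1 + (1.038 − 1)·44.8/38.8467

1.0438


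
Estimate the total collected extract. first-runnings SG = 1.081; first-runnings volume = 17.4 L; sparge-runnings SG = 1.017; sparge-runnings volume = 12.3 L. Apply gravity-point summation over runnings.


total = Σ (SG_i − 1)·1000·V_i
first = (1.081 − 1)·1000·17.4 = 1409.4000
sparge = (1.017 − 1)·1000·12.3 = 209.1000
total = 1409.4000 + 209.1000

1618.5000 gravity·L


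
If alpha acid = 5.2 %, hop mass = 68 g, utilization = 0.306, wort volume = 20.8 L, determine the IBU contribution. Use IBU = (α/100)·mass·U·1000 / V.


IBU = (5.2/100)·68·0.306·1000 / 20.8

52.0200 IBU


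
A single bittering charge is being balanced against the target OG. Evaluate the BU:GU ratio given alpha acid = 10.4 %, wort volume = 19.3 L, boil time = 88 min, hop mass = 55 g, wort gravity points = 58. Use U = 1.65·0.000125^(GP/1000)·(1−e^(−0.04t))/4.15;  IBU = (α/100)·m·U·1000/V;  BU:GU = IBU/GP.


U = 1.65·0.000125^(58/1000)·(1−e^(−0.04·88))/4.15 = 0.2291
IBU = (10.4/100)·55·0.2291·1000/19.3 = 67.8963
BU:GU = 67.8963/58

1.1706


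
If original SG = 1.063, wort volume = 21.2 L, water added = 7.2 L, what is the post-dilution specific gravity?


SG_new = 1 + (SG_old − 1)·V_old/(V_old + V_water)
pts = (1.063 − 1)·1000·21.2/(21.2 + 7.2) = 47.0282
SG_new = 1 + 47.0282/1000

1.0470


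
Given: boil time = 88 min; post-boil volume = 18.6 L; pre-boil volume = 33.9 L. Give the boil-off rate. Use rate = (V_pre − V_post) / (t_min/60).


rate = (33.9 − 18.6) / (88/60)

10.4318 L/hr


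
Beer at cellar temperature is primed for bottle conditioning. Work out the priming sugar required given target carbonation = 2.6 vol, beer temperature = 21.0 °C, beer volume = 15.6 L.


residual = 14.695·(0.01821 + 0.09011·e^(−0.04·T));  sugar = (target − residual)·4.0·V
residual = 14.695·(0.01821 + 0.09011·e^(−0.04·21.0)) = 0.8393
sugar = (2.6 − 0.8393)·4.0·15.6

109.8706 g


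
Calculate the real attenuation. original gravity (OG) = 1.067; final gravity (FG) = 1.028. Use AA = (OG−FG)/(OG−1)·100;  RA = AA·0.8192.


AA = (1.067 − 1.028)/(1.067 − 1)·100 = 58.2090
RA = 58.2090·0.8192

47.6848 %


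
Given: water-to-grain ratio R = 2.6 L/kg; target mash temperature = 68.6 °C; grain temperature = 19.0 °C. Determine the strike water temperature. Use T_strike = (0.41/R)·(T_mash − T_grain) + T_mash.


T_strike = (0.41/2.6)·(68.6 − 19.0) + 68.6

76.4215 °C


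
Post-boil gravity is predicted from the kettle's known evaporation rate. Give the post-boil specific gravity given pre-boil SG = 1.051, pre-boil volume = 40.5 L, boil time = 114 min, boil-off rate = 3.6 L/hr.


V_post = V_pre − rate·(t/60);  SG_post = 1 + (SG_pre−1)·V_pre/V_post
V_post = 40.5 − 3.6·(114/60) = 33.6600
SG_post = 1 + (1.051 − 1)·40.5/33.6600

1.0614


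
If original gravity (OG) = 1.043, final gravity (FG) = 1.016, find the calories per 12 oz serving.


ABW = (OG−FG)·131.25·0.79/FG;  °P = 259 − 259/SG (for OG→OE and FG→AE);  RE = 0.1808·OE + 0.8192·AE;  Cal = (6.9·ABW + 4·(RE−0.1))·FG·3.55
ABW = (1.043 − 1.016)·131.25·0.79/1.016 = 2.7555
OE = 259 − 259/1.043 = 10.6779 °P
AE = 259 − 259/1.016 = 4.0787 °P
RE = 0.1808·10.6779 + 0.8192·4.0787 = 5.2719 °P
Cal = (6.9·2.7555 + 4·(5.2719−0.1))·1.016·3.55

143.1907 kcal


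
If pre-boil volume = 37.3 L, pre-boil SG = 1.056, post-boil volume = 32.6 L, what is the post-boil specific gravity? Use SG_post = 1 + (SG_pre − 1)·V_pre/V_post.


pts_pre = (1.056 − 1)·1000 = 56.0000
pts_post = 56.0000·37.3/32.6 = 64.0736
SG_post = 1 + 64.0736/1000

1.0641


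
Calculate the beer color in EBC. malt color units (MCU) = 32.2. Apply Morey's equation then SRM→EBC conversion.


SRM = 1.4922·MCU^0.6859;  EBC = SRM·1.97
SRM = 1.4922·32.2^0.6859 = 16.1460
EBC = 16.1460·1.97

31.8077 EBC


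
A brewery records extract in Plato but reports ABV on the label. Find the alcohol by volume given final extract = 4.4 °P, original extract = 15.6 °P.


SG = 259/(259 − P);  ABV = (OG − FG)·131.25
OG = 259/(259 − 15.6) = 1.0641
FG = 259/(259 − 4.4) = 1.0173
ABV = (1.0641 − 1.0173)·131.25

6.1438 % ABV


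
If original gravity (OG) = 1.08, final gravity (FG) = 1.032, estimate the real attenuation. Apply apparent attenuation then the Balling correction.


AA = (OG−FG)/(OG−1)·100;  RA = AA·0.8192
AA = (1.08 − 1.032)/(1.08 − 1)·100 = 60.0000
RA = 60.0000·0.8192

49.1520 %


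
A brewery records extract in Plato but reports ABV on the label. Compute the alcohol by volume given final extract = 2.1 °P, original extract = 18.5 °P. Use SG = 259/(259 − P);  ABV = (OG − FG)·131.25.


OG = 259/(259 − 18.5) = 1.0769
FG = 259/(259 − 2.1) = 1.0082
ABV = (1.0769 − 1.0082)·131.25

9.0233 % ABV


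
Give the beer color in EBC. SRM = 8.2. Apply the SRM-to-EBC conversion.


EBC = SRM · 1.97
EBC = 8.2 · 1.97

16.1540 EBC


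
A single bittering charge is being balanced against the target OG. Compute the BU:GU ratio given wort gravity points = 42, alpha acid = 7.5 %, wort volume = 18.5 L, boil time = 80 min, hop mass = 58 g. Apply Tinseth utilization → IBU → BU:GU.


U = 1.65·0.000125^(GP/1000)·(1−e^(−0.04t))/4.15;  IBU = (α/100)·m·U·1000/V;  BU:GU = IBU/GP
U = 1.65·0.000125^(42/1000)·(1−e^(−0.04·80))/4.15 = 0.2615
IBU = (7.5/100)·58·0.2615·1000/18.5 = 61.4823
BU:GU = 61.4823/42

1.4639


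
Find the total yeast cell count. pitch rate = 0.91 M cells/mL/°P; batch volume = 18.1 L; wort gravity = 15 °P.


cells (billions) = rate · V_L · °P
cells = 0.91 · 18.1 · 15

247.0650 billion cells


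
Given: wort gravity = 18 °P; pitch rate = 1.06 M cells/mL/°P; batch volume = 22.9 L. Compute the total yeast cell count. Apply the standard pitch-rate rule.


cells (billions) = rate · V_L · °P
cells = 1.06 · 22.9 · 18

436.9320 billion cells


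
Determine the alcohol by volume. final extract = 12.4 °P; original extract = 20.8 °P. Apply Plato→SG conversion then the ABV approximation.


SG = 259/(259 − P);  ABV = (OG − FG)·131.25
OG = 259/(259 − 20.8) = 1.0873
FG = 259/(259 − 12.4) = 1.0503
ABV = (1.0873 − 1.0503)·131.25

4.8612 % ABV


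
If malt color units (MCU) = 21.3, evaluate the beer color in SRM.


SRM = 1.4922 · MCU^0.6859
SRM = 1.4922 · 21.3^0.6859

12.1608 SRM


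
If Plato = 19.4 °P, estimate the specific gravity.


SG = 259/(259 − P)
SG = 259/(259 − 19.4)

1.0810


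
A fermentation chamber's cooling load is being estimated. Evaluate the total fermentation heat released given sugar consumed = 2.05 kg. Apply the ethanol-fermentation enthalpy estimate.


Q = m_sugar · 590 kJ/kg
Q = 2.05 · 590

1209.5000 kJ


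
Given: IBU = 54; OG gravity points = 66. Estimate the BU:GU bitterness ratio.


BU:GU = IBU / OG_points
BU:GU = 54 / 66

0.8182


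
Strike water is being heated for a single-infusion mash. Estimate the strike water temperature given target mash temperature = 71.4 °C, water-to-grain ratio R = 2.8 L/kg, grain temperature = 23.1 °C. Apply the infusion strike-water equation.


T_strike = (0.41/R)·(T_mash − T_grain) + T_mash
T_strike = (0.41/2.8)·(71.4 − 23.1) + 71.4

78.4725 °C


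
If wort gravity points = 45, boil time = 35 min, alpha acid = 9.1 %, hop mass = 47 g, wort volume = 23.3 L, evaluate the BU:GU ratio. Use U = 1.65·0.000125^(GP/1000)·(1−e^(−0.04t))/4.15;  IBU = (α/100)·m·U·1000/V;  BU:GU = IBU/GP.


U = 1.65·0.000125^(45/1000)·(1−e^(−0.04·35))/4.15 = 0.1999
IBU = (9.1/100)·47·0.1999·1000/23.3 = 36.6951
BU:GU = 36.6951/45

0.8154


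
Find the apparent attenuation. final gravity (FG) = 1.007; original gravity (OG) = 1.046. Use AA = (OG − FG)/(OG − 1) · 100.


AA = (1.046 − 1.007)/(1.046 − 1) · 100

84.7826 %


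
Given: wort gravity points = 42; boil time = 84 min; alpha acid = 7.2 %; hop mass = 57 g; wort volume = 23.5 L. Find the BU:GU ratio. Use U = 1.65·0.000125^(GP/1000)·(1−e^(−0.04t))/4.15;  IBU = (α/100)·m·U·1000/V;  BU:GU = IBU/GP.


U = 1.65·0.000125^(42/1000)·(1−e^(−0.04·84))/4.15 = 0.2631
IBU = (7.2/100)·57·0.2631·1000/23.5 = 45.9507
BU:GU = 45.9507/42

1.0941


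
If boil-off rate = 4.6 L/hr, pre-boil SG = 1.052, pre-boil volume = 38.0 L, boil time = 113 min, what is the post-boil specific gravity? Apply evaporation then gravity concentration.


V_post = V_pre − rate·(t/60);  SG_post = 1 + (SG_pre−1)·V_pre/V_post
V_post = 38.0 − 4.6·(113/60) = 29.3367
SG_post = 1 + (1.052 − 1)·38.0/29.3367

1.0674


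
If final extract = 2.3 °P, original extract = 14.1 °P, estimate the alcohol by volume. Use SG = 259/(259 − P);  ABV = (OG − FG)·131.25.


OG = 259/(259 − 14.1) = 1.0576
FG = 259/(259 − 2.3) = 1.0090
ABV = (1.0576 − 1.0090)·131.25

6.3807 % ABV


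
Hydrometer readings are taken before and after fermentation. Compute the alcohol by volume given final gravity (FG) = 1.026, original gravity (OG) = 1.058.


ABV = (OG − FG) · 131.25
ABV = (1.058 − 1.026) · 131.25

4.2000 % ABV


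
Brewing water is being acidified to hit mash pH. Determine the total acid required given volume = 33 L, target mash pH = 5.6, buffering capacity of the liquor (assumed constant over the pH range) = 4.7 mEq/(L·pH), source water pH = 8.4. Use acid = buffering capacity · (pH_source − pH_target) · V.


acid = 4.7 · (8.4 − 5.6) · 33

434.2800 mEq


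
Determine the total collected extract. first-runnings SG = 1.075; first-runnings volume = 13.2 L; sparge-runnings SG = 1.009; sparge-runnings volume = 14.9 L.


total = Σ (SG_i − 1)·1000·V_i
first = (1.075 − 1)·1000·13.2 = 990.0000
sparge = (1.009 − 1)·1000·14.9 = 134.1000
total = 990.0000 + 134.1000

1124.1000 gravity·L


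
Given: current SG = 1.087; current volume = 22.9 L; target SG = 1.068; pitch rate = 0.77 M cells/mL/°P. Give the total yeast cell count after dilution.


V_w = V·((SG_c−1)/(SG_t−1)−1);  °P = 259 − 259/SG_t;  cells = rate·(V+V_w)·°P
V_w = 22.9·((1.087−1)/(1.068−1)−1) = 6.3985
V_final = 22.9 + 6.3985 = 29.2985
°P = 259 − 259/1.068 = 16.4906
cells = 0.77·29.2985·16.4906

372.0266 billion cells


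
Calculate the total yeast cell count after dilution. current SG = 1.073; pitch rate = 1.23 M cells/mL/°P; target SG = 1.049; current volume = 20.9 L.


V_w = V·((SG_c−1)/(SG_t−1)−1);  °P = 259 − 259/SG_t;  cells = rate·(V+V_w)·°P
V_w = 20.9·((1.073−1)/(1.049−1)−1) = 10.2367
V_final = 20.9 + 10.2367 = 31.1367
°P = 259 − 259/1.049 = 12.0982
cells = 1.23·31.1367·12.0982

463.3387 billion cells


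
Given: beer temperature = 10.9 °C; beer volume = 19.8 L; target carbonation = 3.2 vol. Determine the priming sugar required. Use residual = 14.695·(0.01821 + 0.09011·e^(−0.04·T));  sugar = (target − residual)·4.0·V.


residual = 14.695·(0.01821 + 0.09011·e^(−0.04·10.9)) = 1.1238
sugar = (3.2 − 1.1238)·4.0·19.8

164.4330 g


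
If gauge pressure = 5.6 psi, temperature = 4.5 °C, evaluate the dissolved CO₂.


vols = (P + 14.695)·(0.01821 + 0.09011·e^(−0.04·T))
vols = (5.6 + 14.695)·(0.01821 + 0.09011·e^(−0.04·4.5))

1.8971 volumes


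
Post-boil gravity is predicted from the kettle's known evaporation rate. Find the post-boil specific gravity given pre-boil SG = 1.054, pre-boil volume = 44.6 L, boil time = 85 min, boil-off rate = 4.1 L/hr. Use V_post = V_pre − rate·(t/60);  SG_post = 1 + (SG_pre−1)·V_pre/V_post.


V_post = 44.6 − 4.1·(85/60) = 38.7917
SG_post = 1 + (1.054 − 1)·44.6/38.7917

1.0621


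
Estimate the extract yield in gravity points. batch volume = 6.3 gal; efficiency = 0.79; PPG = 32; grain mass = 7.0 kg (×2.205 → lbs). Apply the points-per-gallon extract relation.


points = lbs × PPG × eff / vol
lbs = 7.0 × 2.205 = 15.4350
points = 15.4350 × 32 × 0.79 / 6.3

61.9360 points


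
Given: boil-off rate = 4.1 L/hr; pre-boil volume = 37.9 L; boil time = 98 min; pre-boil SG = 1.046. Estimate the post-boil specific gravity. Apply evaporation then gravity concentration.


V_post = V_pre − rate·(t/60);  SG_post = 1 + (SG_pre−1)·V_pre/V_post
V_post = 37.9 − 4.1·(98/60) = 31.2033
SG_post = 1 + (1.046 − 1)·37.9/31.2033

1.0559


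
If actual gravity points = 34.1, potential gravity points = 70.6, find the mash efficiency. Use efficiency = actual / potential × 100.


efficiency = 34.1 / 70.6 × 100

48.3003 %


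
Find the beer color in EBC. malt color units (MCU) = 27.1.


SRM = 1.4922·MCU^0.6859;  EBC = SRM·1.97
SRM = 1.4922·27.1^0.6859 = 14.3450
EBC = 14.3450·1.97

28.2597 EBC


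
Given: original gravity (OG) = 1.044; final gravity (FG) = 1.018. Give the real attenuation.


AA = (OG−FG)/(OG−1)·100;  RA = AA·0.8192
AA = (1.044 − 1.018)/(1.044 − 1)·100 = 59.0909
RA = 59.0909·0.8192

48.4073 %


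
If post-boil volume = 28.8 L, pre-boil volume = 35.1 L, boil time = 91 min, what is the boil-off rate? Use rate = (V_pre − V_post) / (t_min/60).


rate = (35.1 − 28.8) / (91/60)

4.1538 L/hr


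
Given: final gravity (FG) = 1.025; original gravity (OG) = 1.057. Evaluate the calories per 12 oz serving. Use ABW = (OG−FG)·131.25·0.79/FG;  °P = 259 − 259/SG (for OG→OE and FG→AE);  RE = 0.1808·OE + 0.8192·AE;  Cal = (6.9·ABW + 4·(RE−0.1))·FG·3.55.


ABW = (1.057 − 1.025)·131.25·0.79/1.025 = 3.2371
OE = 259 − 259/1.057 = 13.9669 °P
AE = 259 − 259/1.025 = 6.3171 °P
RE = 0.1808·13.9669 + 0.8192·6.3171 = 7.7002 °P
Cal = (6.9·3.2371 + 4·(7.7002−0.1))·1.025·3.55

191.8947 kcal


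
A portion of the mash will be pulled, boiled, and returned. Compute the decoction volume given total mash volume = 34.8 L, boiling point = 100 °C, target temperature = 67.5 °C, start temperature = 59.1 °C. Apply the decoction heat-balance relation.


V_dec = V_total·(T_target − T_start)/(T_boil − T_start)
V_dec = 34.8·(67.5 − 59.1)/(100 − 59.1)

7.1472 L


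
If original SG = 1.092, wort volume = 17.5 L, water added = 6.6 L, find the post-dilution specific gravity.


SG_new = 1 + (SG_old − 1)·V_old/(V_old + V_water)
pts = (1.092 − 1)·1000·17.5/(17.5 + 6.6) = 66.8050
SG_new = 1 + 66.8050/1000

1.0668


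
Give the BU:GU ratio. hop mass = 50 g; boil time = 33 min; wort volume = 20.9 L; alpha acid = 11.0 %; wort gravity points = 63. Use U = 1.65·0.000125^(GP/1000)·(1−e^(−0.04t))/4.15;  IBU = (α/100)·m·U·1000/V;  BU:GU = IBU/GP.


U = 1.65·0.000125^(63/1000)·(1−e^(−0.04·33))/4.15 = 0.1654
IBU = (11.0/100)·50·0.1654·1000/20.9 = 43.5293
BU:GU = 43.5293/63

0.6909


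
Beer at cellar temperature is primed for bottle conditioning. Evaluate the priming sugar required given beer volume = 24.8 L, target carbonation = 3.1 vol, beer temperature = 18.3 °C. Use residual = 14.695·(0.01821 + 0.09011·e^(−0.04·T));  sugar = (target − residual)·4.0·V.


residual = 14.695·(0.01821 + 0.09011·e^(−0.04·18.3)) = 0.9044
sugar = (3.1 − 0.9044)·4.0·24.8

217.7987 g


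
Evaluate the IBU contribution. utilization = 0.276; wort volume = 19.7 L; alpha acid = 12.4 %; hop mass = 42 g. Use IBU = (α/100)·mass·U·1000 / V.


IBU = (12.4/100)·42·0.276·1000 / 19.7

72.9649 IBU


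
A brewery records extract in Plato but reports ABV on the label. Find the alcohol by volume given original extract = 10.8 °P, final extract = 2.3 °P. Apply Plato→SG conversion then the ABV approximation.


SG = 259/(259 − P);  ABV = (OG − FG)·131.25
OG = 259/(259 − 10.8) = 1.0435
FG = 259/(259 − 2.3) = 1.0090
ABV = (1.0435 − 1.0090)·131.25

4.5351 % ABV


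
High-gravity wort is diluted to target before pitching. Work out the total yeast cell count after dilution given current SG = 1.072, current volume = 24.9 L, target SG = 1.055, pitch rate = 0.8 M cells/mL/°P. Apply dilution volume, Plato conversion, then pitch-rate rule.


V_w = V·((SG_c−1)/(SG_t−1)−1);  °P = 259 − 259/SG_t;  cells = rate·(V+V_w)·°P
V_w = 24.9·((1.072−1)/(1.055−1)−1) = 7.6964
V_final = 24.9 + 7.6964 = 32.5964
°P = 259 − 259/1.055 = 13.5024
cells = 0.8·32.5964·13.5024

352.1025 billion cells


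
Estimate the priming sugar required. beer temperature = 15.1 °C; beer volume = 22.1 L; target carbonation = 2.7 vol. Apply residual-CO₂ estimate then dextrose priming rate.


residual = 14.695·(0.01821 + 0.09011·e^(−0.04·T));  sugar = (target − residual)·4.0·V
residual = 14.695·(0.01821 + 0.09011·e^(−0.04·15.1)) = 0.9914
sugar = (2.7 − 0.9914)·4.0·22.1

151.0391 g


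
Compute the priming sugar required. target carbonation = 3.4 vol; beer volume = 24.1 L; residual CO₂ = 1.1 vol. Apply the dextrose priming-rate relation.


sugar = (target − residual)·4.0·V
sugar = (3.4 − 1.1)·4.0·24.1

221.7200 g


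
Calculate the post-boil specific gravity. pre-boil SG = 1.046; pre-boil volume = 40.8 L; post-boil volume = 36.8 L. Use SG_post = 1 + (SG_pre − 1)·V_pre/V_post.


pts_pre = (1.046 − 1)·1000 = 46.0000
pts_post = 46.0000·40.8/36.8 = 51.0000
SG_post = 1 + 51.0000/1000

1.0510


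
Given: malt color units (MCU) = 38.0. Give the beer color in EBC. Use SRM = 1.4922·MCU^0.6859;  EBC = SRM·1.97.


SRM = 1.4922·38.0^0.6859 = 18.0884
EBC = 18.0884·1.97

35.6342 EBC
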